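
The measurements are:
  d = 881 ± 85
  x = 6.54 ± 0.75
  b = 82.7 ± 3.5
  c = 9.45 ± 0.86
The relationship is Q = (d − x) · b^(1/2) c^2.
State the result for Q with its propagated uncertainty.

Let u = d − x = 874. δu = √(δd² + δx²) = √(7220 + 0.562) = 85.0, so δu/u = 0.0972.
Q is then a monomial in u, b, c:
δQ/Q = √((δu/u)² + (½·δb/b)² + (2·δc/c)²) = √(0.00945 + 0.000448 + 0.0331) = 0.207
Q = 7.1e+05, so δQ = 0.207 × 7.1e+05 = 1.47e+05.

(7.10 ± 1.47) × 10^5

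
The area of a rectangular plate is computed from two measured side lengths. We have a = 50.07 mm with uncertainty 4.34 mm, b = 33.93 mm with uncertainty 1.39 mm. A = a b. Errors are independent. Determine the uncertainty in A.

163 mm^2

Each factor contributes (exponent × relative error)² to (δA/A)²:
  (1·δa/a)² = (1×0.0867)² = 0.00751;  (1·δb/b)² = (1×0.0410)² = 0.00168
δA/A = √(0.00919) = 0.0959
A = 1699 mm^2, so δA = 0.0959 × 1699 = 163 mm^2.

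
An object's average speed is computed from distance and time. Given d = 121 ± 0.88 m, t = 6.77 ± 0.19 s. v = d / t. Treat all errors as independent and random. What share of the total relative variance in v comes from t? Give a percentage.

93.7%

(δv/v)² = (1·δd/d)² + (-1·δt/t)²
  d term: (1×0.00727)² = 5.29e-05
  t term: (-1×0.0281)² = 0.000788
Total = 0.000841. Share from t = 0.000788/0.000841 = 0.937.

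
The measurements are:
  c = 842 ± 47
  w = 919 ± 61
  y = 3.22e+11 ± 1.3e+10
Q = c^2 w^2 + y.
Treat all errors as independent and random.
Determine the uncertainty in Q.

Let p = c^2·w^2 = 5.99e+11. δp/p = √((2·δc/c)² + (2·δw/w)²) = √(0.0125 + 0.0176) = 0.173, so δp = 1.04e+11.
Q = p + y: δQ = √(δp² + δy²) = √(1.08e+22 + 1.69e+20) = 1.05e+11

1.05e+11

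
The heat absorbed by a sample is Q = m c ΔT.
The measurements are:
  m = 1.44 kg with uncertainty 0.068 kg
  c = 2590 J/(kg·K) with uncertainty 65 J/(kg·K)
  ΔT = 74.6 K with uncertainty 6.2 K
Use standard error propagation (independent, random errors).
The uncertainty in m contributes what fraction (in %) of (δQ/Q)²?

(δQ/Q)² = (1·δm/m)² + (1·δc/c)² + (1·δΔT/ΔT)²
  m term: (1×0.0472)² = 0.00223
  c term: (1×0.0251)² = 0.000630
  ΔT term: (1×0.0831)² = 0.00691
Total = 0.00977. Share from m = 0.00223/0.00977 = 0.228.

22.8%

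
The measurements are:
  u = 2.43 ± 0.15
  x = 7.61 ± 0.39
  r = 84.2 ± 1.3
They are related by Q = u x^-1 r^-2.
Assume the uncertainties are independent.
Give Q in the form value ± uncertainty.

(4.50 ± 0.387) × 10^-5

Q is a product of powers, so relative uncertainties combine in quadrature:
  (1·δu/u)² = (1×0.0617)² = 0.00381;  (-1·δx/x)² = (-1×0.0512)² = 0.00263;  (-2·δr/r)² = (-2×0.0154)² = 0.000954
δQ/Q = √(0.00739) = 0.0860
Q = 4.5e-05, so δQ = 0.0860 × 4.5e-05 = 3.87e-06.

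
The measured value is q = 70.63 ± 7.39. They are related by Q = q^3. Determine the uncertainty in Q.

1.11e+05

Q is a product of powers, so relative uncertainties combine in quadrature:
  (3·δq/q)² = (3×0.105)² = 0.0985
δQ/Q = √(0.0985) = 0.314
Q = 352300, so δQ = 0.314 × 352300 = 1.11e+05.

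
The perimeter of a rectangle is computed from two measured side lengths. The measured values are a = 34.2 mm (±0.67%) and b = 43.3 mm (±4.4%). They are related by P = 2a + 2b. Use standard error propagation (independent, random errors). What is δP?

3.84 mm

For a sum/difference, combine absolute errors in quadrature:
  (2·δa)² = 0.210;  (2·δb)² = 14.5
δP = √(14.7) = 3.84 mm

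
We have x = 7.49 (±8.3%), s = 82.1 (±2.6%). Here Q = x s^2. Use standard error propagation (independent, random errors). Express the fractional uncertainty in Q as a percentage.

Q is a product of powers, so relative uncertainties combine in quadrature:
  (1·δx/x)² = (1×0.0830)² = 0.00689;  (2·δs/s)² = (2×0.0260)² = 0.00270
δQ/Q = √(0.00959) = 0.0979

9.79%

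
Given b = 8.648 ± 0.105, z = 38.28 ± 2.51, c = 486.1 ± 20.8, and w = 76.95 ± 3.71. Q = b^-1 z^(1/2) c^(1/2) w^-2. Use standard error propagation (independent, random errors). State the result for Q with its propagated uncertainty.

0.002664 ± 0.000279

Each factor contributes (exponent × relative error)² to (δQ/Q)²:
  (-1·δb/b)² = (-1×0.0121)² = 0.000147;  (½·δz/z)² = (0.5×0.0656)² = 0.00107;  (½·δc/c)² = (0.5×0.0428)² = 0.000458;  (-2·δw/w)² = (-2×0.0482)² = 0.00930
δQ/Q = √(0.0110) = 0.105
Q = 0.002664, so δQ = 0.105 × 0.002664 = 0.000279.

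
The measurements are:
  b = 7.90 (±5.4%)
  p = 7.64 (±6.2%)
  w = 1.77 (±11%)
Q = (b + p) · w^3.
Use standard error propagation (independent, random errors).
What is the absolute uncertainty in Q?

Let u = b + p = 15.5. δu = √(δb² + δp²) = √(0.182 + 0.224) = 0.637, so δu/u = 0.0410.
Q is then a monomial in u, w:
δQ/Q = √((δu/u)² + (3·δw/w)²) = √(0.00168 + 0.109) = 0.333
Q = 86.2, so δQ = 0.333 × 86.2 = 28.7.

28.7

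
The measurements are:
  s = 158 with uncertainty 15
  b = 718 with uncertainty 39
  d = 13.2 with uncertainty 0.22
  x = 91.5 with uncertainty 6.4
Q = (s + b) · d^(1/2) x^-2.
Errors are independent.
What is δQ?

Let u = s + b = 876. δu = √(δs² + δb²) = √(225 + 1520) = 41.8, so δu/u = 0.0477.
Q is then a monomial in u, d, x:
δQ/Q = √((δu/u)² + (½·δd/d)² + (-2·δx/x)²) = √(0.00228 + 6.94e-05 + 0.0196) = 0.148
Q = 0.380, so δQ = 0.148 × 0.380 = 0.0563.

0.0563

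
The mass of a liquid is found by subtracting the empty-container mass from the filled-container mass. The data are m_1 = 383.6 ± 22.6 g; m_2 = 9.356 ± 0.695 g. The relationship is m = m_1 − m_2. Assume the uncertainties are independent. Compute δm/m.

0.0604

m is a linear combination, so absolute uncertainties add in quadrature:
  (δm_1)² = 511;  (δm_2)² = 0.483
δm = √(511) = 22.6 g
m = 374.2 g, so δm/m = 22.6/374.2 = 0.0604.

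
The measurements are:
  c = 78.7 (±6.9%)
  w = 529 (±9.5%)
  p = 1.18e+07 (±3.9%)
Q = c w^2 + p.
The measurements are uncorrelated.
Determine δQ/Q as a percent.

Let h = c·w^2 = 2.2e+07. δh/h = √((1·δc/c)² + (2·δw/w)²) = √(0.00476 + 0.0361) = 0.202, so δh = 4.45e+06.
Q = h + p: δQ = √(δh² + δp²) = √(1.98e+13 + 2.12e+11) = 4.48e+06
Q = 3.38e+07, so δQ/Q = 4.48e+06/3.38e+07 = 0.132.

13.2%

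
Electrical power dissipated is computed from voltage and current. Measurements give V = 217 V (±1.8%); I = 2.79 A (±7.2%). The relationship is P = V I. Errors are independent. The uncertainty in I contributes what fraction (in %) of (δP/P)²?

(δP/P)² = (1·δV/V)² + (1·δI/I)²
  V term: (1×0.0180)² = 0.000324
  I term: (1×0.0720)² = 0.00518
Total = 0.00551. Share from I = 0.00518/0.00551 = 0.941.

94.1%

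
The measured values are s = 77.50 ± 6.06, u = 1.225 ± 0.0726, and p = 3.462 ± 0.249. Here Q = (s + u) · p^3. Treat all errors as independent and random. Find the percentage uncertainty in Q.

22.9%

Let w = s + u = 78.72. δw = √(δs² + δu²) = √(36.7 + 0.00527) = 6.06, so δw/w = 0.0770.
Q is then a monomial in w, p:
δQ/Q = √((δw/w)² + (3·δp/p)²) = √(0.00593 + 0.0466) = 0.229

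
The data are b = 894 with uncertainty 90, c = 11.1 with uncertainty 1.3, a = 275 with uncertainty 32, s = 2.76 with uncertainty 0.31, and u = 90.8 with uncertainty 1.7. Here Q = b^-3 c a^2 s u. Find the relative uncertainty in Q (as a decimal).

For a monomial Q ∝ b^-3, c, a^2, s, u, fractional errors add in quadrature:
  (-3·δb/b)² = (-3×0.101)² = 0.0912;  (1·δc/c)² = (1×0.117)² = 0.0137;  (2·δa/a)² = (2×0.116)² = 0.0542;  (1·δs/s)² = (1×0.112)² = 0.0126;  (1·δu/u)² = (1×0.0187)² = 0.000351
δQ/Q = √(0.172) = 0.415

0.415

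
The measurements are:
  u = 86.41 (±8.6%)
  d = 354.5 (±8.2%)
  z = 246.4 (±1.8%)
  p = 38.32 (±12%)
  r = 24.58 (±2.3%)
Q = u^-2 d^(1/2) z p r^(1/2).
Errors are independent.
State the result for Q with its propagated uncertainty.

Q is a product of powers, so relative uncertainties combine in quadrature:
  (-2·δu/u)² = (-2×0.0860)² = 0.0296;  (½·δd/d)² = (0.5×0.0820)² = 0.00168;  (1·δz/z)² = (1×0.0180)² = 0.000324;  (1·δp/p)² = (1×0.120)² = 0.0144;  (½·δr/r)² = (0.5×0.0230)² = 0.000132
δQ/Q = √(0.0461) = 0.215
Q = 118.0, so δQ = 0.215 × 118.0 = 25.4.

118.0 ± 25.4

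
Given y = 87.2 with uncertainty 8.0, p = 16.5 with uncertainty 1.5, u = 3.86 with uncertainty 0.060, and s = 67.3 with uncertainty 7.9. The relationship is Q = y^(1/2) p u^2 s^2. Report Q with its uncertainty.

(1.04 ± 0.268) × 10^7

Relative error in a monomial: (δQ/Q)² = Σ (nᵢ · δxᵢ/xᵢ)².
  (½·δy/y)² = (0.5×0.0917)² = 0.00210;  (1·δp/p)² = (1×0.0909)² = 0.00826;  (2·δu/u)² = (2×0.0155)² = 0.000966;  (2·δs/s)² = (2×0.117)² = 0.0551
δQ/Q = √(0.0665) = 0.258
Q = 1.04e+07, so δQ = 0.258 × 1.04e+07 = 2.68e+06.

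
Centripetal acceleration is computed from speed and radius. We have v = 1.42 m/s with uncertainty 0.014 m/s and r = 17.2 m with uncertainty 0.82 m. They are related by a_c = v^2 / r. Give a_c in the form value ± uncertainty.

Relative error in a monomial: (δa_c/a_c)² = Σ (nᵢ · δxᵢ/xᵢ)².
  (2·δv/v)² = (2×0.00986)² = 0.000389;  (-1·δr/r)² = (-1×0.0477)² = 0.00227
δa_c/a_c = √(0.00266) = 0.0516
a_c = 0.117 m/s^2, so δa_c = 0.0516 × 0.117 = 0.00605 m/s^2.

0.117 ± 0.00605 m/s^2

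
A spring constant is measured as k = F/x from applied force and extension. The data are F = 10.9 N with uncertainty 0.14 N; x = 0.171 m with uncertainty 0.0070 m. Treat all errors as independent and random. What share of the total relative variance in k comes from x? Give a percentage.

(δk/k)² = (1·δF/F)² + (-1·δx/x)²
  F term: (1×0.0128)² = 0.000165
  x term: (-1×0.0409)² = 0.00168
Total = 0.00184. Share from x = 0.00168/0.00184 = 0.910.

91.0%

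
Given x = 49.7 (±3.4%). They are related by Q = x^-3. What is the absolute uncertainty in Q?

For a monomial Q ∝ x^-3, fractional errors add in quadrature:
  (-3·δx/x)² = (-3×0.0340)² = 0.0104
δQ/Q = √(0.0104) = 0.102
Q = 8.15e-06, so δQ = 0.102 × 8.15e-06 = 8.31e-07.

8.31e-07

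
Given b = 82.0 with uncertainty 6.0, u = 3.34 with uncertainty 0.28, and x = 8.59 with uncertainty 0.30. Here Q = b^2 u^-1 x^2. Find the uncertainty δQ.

Relative error in a monomial: (δQ/Q)² = Σ (nᵢ · δxᵢ/xᵢ)².
  (2·δb/b)² = (2×0.0732)² = 0.0214;  (-1·δu/u)² = (-1×0.0838)² = 0.00703;  (2·δx/x)² = (2×0.0349)² = 0.00488
δQ/Q = √(0.0333) = 0.183
Q = 1.49e+05, so δQ = 0.183 × 1.49e+05 = 27100.

27100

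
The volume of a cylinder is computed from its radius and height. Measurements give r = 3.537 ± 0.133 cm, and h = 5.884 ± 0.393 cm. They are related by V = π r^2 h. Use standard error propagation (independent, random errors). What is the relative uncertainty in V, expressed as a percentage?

10.1%

Relative error in a monomial: (δV/V)² = Σ (nᵢ · δxᵢ/xᵢ)².
  (2·δr/r)² = (2×0.0376)² = 0.00566;  (1·δh/h)² = (1×0.0668)² = 0.00446
δV/V = √(0.0101) = 0.101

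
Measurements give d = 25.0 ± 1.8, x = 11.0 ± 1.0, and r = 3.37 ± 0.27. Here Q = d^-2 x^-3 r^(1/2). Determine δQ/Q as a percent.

31.1%

Products/powers → add relative errors in quadrature, weighted by exponent:
  (-2·δd/d)² = (-2×0.0720)² = 0.0207;  (-3·δx/x)² = (-3×0.0909)² = 0.0744;  (½·δr/r)² = (0.5×0.0801)² = 0.00160
δQ/Q = √(0.0967) = 0.311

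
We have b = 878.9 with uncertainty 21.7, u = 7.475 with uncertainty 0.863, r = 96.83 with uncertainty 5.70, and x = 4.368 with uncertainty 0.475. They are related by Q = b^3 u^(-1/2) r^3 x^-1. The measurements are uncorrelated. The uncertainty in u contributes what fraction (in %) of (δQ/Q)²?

6.43%

(δQ/Q)² = (3·δb/b)² + (−½·δu/u)² + (3·δr/r)² + (-1·δx/x)²
  b term: (3×0.0247)² = 0.00549
  u term: (-0.5×0.115)² = 0.00333
  r term: (3×0.0589)² = 0.0312
  x term: (-1×0.109)² = 0.0118
Total = 0.0518. Share from u = 0.00333/0.0518 = 0.0643.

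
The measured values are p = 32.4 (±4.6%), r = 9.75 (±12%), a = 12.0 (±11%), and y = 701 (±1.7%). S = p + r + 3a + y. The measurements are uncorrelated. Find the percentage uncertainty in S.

Sums and differences: (δS)² = Σ (cᵢ δxᵢ)².
  (δp)² = 2.22;  (δr)² = 1.37;  (3·δa)² = 15.7;  (δy)² = 142
δS = √(161) = 12.7
S = 779, so δS/S = 12.7/779 = 0.0163.

1.63%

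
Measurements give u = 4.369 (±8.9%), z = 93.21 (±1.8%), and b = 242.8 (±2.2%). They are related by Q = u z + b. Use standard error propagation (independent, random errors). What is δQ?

Let p = u·z = 407.2. δp/p = √((1·δu/u)² + (1·δz/z)²) = √(0.00792 + 0.000324) = 0.0908, so δp = 37.0.
Q = p + b: δQ = √(δp² + δb²) = √(1370 + 28.5) = 37.4

37.4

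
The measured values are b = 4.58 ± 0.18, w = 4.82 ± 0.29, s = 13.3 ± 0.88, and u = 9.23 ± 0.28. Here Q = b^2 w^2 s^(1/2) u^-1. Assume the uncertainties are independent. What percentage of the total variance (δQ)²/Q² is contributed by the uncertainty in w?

(δQ/Q)² = (2·δb/b)² + (2·δw/w)² + (½·δs/s)² + (-1·δu/u)²
  b term: (2×0.0393)² = 0.00618
  w term: (2×0.0602)² = 0.0145
  s term: (0.5×0.0662)² = 0.00109
  u term: (-1×0.0303)² = 0.000920
Total = 0.0227. Share from w = 0.0145/0.0227 = 0.639.

63.9%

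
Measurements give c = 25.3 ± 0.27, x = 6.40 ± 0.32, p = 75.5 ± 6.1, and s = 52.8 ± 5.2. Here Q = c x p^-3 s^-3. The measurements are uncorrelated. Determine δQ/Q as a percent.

Relative error in a monomial: (δQ/Q)² = Σ (nᵢ · δxᵢ/xᵢ)².
  (1·δc/c)² = (1×0.0107)² = 0.000114;  (1·δx/x)² = (1×0.0500)² = 0.00250;  (-3·δp/p)² = (-3×0.0808)² = 0.0588;  (-3·δs/s)² = (-3×0.0985)² = 0.0873
δQ/Q = √(0.149) = 0.386

38.6%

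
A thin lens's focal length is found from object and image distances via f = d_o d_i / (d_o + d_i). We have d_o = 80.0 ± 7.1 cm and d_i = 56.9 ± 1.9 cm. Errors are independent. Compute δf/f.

0.0417

∂f/∂d_o = (d_i/(d_o+d_i))² = 0.173;  ∂f/∂d_i = (d_o/(d_o+d_i))² = 0.341
δf = √((∂f/∂d_o · δd_o)² + (∂f/∂d_i · δd_i)²) = √(1.50 + 0.421) = 1.39 cm
f = 33.3 cm, so δf/f = 1.39/33.3 = 0.0417.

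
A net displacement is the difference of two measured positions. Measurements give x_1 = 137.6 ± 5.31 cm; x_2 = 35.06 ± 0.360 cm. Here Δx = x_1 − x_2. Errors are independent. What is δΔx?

For a sum/difference, combine absolute errors in quadrature:
  (δx_1)² = 28.2;  (δx_2)² = 0.130
δΔx = √(28.3) = 5.32 cm

5.32 cm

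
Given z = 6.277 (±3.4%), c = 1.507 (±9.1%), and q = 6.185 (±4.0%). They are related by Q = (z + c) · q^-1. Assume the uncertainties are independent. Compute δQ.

Let u = z + c = 7.784. δu = √(δz² + δc²) = √(0.0455 + 0.0188) = 0.254, so δu/u = 0.0326.
Q is then a monomial in u, q:
δQ/Q = √((δu/u)² + (-1·δq/q)²) = √(0.00106 + 0.00160) = 0.0516
Q = 1.259, so δQ = 0.0516 × 1.259 = 0.0649.

0.0649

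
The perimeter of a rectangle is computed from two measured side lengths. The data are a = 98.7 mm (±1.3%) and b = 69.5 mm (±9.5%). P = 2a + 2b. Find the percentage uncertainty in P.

4.00%

P is a linear combination, so absolute uncertainties add in quadrature:
  (2·δa)² = 6.59;  (2·δb)² = 174
δP = √(181) = 13.5 mm
P = 336 mm, so δP/P = 13.5/336 = 0.0400.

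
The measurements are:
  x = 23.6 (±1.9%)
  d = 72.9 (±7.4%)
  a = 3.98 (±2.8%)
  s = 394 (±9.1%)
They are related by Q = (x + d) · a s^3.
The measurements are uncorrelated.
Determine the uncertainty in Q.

Let u = x + d = 96.5. δu = √(δx² + δd²) = √(0.201 + 29.1) = 5.41, so δu/u = 0.0561.
Q is then a monomial in u, a, s:
δQ/Q = √((δu/u)² + (1·δa/a)² + (3·δs/s)²) = √(0.00315 + 0.000784 + 0.0745) = 0.280
Q = 2.35e+10, so δQ = 0.280 × 2.35e+10 = 6.58e+09.

6.58e+09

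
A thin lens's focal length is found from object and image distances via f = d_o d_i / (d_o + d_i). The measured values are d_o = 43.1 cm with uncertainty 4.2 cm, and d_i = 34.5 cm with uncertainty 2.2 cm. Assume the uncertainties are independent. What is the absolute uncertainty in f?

∂f/∂d_o = (d_i/(d_o+d_i))² = 0.198;  ∂f/∂d_i = (d_o/(d_o+d_i))² = 0.308
δf = √((∂f/∂d_o · δd_o)² + (∂f/∂d_i · δd_i)²) = √(0.689 + 0.461) = 1.07 cm

1.07 cm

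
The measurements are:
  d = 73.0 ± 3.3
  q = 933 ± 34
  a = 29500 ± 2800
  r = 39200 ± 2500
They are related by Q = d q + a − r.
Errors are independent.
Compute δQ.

Let p = d·q = 68100. δp/p = √((1·δd/d)² + (1·δq/q)²) = √(0.00204 + 0.00133) = 0.0581, so δp = 3950.
Q = p + a − r: δQ = √(δp² + δa² + δr²) = √(1.56e+07 + 7.84e+06 + 6.25e+06) = 5450

5450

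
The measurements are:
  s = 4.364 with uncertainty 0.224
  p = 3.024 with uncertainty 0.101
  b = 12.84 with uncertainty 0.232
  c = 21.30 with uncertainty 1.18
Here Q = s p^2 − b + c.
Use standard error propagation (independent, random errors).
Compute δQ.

3.57

Let w = s·p^2 = 39.91. δw/w = √((1·δs/s)² + (2·δp/p)²) = √(0.00263 + 0.00446) = 0.0842, so δw = 3.36.
Q = w − b + c: δQ = √(δw² + δb² + δc²) = √(11.3 + 0.0538 + 1.39) = 3.57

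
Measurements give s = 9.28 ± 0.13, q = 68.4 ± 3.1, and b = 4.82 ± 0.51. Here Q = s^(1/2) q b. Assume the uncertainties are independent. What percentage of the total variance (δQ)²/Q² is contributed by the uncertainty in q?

15.4%

(δQ/Q)² = (½·δs/s)² + (1·δq/q)² + (1·δb/b)²
  s term: (0.5×0.0140)² = 4.91e-05
  q term: (1×0.0453)² = 0.00205
  b term: (1×0.106)² = 0.0112
Total = 0.0133. Share from q = 0.00205/0.0133 = 0.154.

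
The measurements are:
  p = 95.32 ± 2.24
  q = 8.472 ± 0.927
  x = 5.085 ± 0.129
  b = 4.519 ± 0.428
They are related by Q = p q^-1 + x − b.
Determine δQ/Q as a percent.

11.3%

Let w = p·q^-1 = 11.25. δw/w = √((1·δp/p)² + (-1·δq/q)²) = √(0.000552 + 0.0120) = 0.112, so δw = 1.26.
Q = w + x − b: δQ = √(δw² + δx² + δb²) = √(1.59 + 0.0166 + 0.183) = 1.34
Q = 11.82, so δQ/Q = 1.34/11.82 = 0.113.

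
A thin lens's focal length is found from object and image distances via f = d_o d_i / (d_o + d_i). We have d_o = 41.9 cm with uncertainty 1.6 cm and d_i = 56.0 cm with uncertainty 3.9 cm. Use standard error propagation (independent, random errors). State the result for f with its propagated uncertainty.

24.0 ± 0.886 cm

∂f/∂d_o = (d_i/(d_o+d_i))² = 0.327;  ∂f/∂d_i = (d_o/(d_o+d_i))² = 0.183
δf = √((∂f/∂d_o · δd_o)² + (∂f/∂d_i · δd_i)²) = √(0.274 + 0.510) = 0.886 cm
f = 24.0 cm.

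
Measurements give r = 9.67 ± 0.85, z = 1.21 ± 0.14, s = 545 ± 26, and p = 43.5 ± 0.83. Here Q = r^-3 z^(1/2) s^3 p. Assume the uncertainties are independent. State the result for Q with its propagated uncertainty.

(8.57 ± 2.62) × 10^6

Relative error in a monomial: (δQ/Q)² = Σ (nᵢ · δxᵢ/xᵢ)².
  (-3·δr/r)² = (-3×0.0879)² = 0.0695;  (½·δz/z)² = (0.5×0.116)² = 0.00335;  (3·δs/s)² = (3×0.0477)² = 0.0205;  (1·δp/p)² = (1×0.0191)² = 0.000364
δQ/Q = √(0.0937) = 0.306
Q = 8.57e+06, so δQ = 0.306 × 8.57e+06 = 2.62e+06.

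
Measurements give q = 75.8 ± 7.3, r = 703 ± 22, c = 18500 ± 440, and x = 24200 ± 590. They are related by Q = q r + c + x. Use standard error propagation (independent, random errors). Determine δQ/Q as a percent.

Let p = q·r = 53300. δp/p = √((1·δq/q)² + (1·δr/r)²) = √(0.00927 + 0.000979) = 0.101, so δp = 5400.
Q = p + c + x: δQ = √(δp² + δc² + δx²) = √(2.91e+07 + 1.94e+05 + 3.48e+05) = 5450
Q = 96000, so δQ/Q = 5450/96000 = 0.0567.

5.67%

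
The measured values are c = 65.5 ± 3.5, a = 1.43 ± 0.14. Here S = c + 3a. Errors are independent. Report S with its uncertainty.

69.8 ± 3.53

Sums and differences: (δS)² = Σ (cᵢ δxᵢ)².
  (δc)² = 12.2;  (3·δa)² = 0.176
δS = √(12.4) = 3.53
S = 69.8.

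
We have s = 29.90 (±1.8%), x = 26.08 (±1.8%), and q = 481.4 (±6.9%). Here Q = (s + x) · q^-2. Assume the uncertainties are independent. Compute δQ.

Let u = s + x = 55.98. δu = √(δs² + δx²) = √(0.290 + 0.220) = 0.714, so δu/u = 0.0128.
Q is then a monomial in u, q:
δQ/Q = √((δu/u)² + (-2·δq/q)²) = √(0.000163 + 0.0190) = 0.139
Q = 0.0002416, so δQ = 0.139 × 0.0002416 = 3.35e-05.

3.35e-05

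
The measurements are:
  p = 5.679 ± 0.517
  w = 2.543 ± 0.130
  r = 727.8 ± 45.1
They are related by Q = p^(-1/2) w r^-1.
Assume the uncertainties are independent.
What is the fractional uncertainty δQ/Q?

Products/powers → add relative errors in quadrature, weighted by exponent:
  (−½·δp/p)² = (-0.5×0.0910)² = 0.00207;  (1·δw/w)² = (1×0.0511)² = 0.00261;  (-1·δr/r)² = (-1×0.0620)² = 0.00384
δQ/Q = √(0.00853) = 0.0923

0.0923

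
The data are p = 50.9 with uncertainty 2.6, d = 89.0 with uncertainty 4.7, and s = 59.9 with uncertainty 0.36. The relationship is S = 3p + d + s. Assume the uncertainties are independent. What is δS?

Absolute uncertainties add in quadrature for a linear combination:
  (3·δp)² = 60.8;  (δd)² = 22.1;  (δs)² = 0.130
δS = √(83.1) = 9.11

9.11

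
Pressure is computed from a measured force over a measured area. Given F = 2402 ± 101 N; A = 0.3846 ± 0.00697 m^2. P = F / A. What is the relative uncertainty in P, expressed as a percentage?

Since P is a product/quotient, work with relative uncertainties:
  (1·δF/F)² = (1×0.0420)² = 0.00177;  (-1·δA/A)² = (-1×0.0181)² = 0.000328
δP/P = √(0.00210) = 0.0458

4.58%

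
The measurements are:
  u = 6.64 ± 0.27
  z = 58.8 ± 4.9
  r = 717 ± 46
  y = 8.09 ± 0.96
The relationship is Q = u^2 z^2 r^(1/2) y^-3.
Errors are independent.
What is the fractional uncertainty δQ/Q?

Since Q is a product/quotient, work with relative uncertainties:
  (2·δu/u)² = (2×0.0407)² = 0.00661;  (2·δz/z)² = (2×0.0833)² = 0.0278;  (½·δr/r)² = (0.5×0.0642)² = 0.00103;  (-3·δy/y)² = (-3×0.119)² = 0.127
δQ/Q = √(0.162) = 0.403

0.403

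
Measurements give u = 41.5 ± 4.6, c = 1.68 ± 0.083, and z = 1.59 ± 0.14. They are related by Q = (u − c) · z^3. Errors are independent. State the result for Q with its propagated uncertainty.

160 ± 46.1

Let w = u − c = 39.8. δw = √(δu² + δc²) = √(21.2 + 0.00689) = 4.60, so δw/w = 0.116.
Q is then a monomial in w, z:
δQ/Q = √((δw/w)² + (3·δz/z)²) = √(0.0133 + 0.0698) = 0.288
Q = 160, so δQ = 0.288 × 160 = 46.1.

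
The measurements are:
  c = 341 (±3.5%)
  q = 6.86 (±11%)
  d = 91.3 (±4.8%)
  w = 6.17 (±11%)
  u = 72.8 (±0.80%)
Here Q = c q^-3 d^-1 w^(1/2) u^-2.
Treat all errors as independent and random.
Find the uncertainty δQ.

For a monomial Q ∝ c, q^-3, d^-1, w^(1/2), u^-2, fractional errors add in quadrature:
  (1·δc/c)² = (1×0.0350)² = 0.00123;  (-3·δq/q)² = (-3×0.110)² = 0.109;  (-1·δd/d)² = (-1×0.0480)² = 0.00230;  (½·δw/w)² = (0.5×0.110)² = 0.00302;  (-2·δu/u)² = (-2×0.00800)² = 0.000256
δQ/Q = √(0.116) = 0.340
Q = 5.42e-06, so δQ = 0.340 × 5.42e-06 = 1.84e-06.

1.84e-06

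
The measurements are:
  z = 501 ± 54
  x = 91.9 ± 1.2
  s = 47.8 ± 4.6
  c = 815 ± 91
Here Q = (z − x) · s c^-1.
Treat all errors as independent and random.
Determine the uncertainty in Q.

Let u = z − x = 409. δu = √(δz² + δx²) = √(2920 + 1.44) = 54.0, so δu/u = 0.132.
Q is then a monomial in u, s, c:
δQ/Q = √((δu/u)² + (1·δs/s)² + (-1·δc/c)²) = √(0.0174 + 0.00926 + 0.0125) = 0.198
Q = 24.0, so δQ = 0.198 × 24.0 = 4.75.

4.75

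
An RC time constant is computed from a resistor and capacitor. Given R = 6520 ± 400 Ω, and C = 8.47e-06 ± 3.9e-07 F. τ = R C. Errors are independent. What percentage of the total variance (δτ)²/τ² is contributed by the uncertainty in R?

64.0%

(δτ/τ)² = (1·δR/R)² + (1·δC/C)²
  R term: (1×0.0613)² = 0.00376
  C term: (1×0.0460)² = 0.00212
Total = 0.00588. Share from R = 0.00376/0.00588 = 0.640.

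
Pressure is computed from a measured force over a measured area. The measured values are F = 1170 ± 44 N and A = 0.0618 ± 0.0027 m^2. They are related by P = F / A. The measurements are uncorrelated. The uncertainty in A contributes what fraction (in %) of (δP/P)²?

57.4%

(δP/P)² = (1·δF/F)² + (-1·δA/A)²
  F term: (1×0.0376)² = 0.00141
  A term: (-1×0.0437)² = 0.00191
Total = 0.00332. Share from A = 0.00191/0.00332 = 0.574.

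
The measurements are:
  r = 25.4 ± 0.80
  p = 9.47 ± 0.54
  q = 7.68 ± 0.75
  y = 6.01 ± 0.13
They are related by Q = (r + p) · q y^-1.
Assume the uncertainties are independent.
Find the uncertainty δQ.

4.62

Let u = r + p = 34.9. δu = √(δr² + δp²) = √(0.640 + 0.292) = 0.965, so δu/u = 0.0277.
Q is then a monomial in u, q, y:
δQ/Q = √((δu/u)² + (1·δq/q)² + (-1·δy/y)²) = √(0.000766 + 0.00954 + 0.000468) = 0.104
Q = 44.6, so δQ = 0.104 × 44.6 = 4.62.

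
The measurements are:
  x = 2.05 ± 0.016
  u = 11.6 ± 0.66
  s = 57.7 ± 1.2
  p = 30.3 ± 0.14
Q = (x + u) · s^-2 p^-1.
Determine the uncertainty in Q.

8.65e-06

Let w = x + u = 13.6. δw = √(δx² + δu²) = √(0.000256 + 0.436) = 0.660, so δw/w = 0.0484.
Q is then a monomial in w, s, p:
δQ/Q = √((δw/w)² + (-2·δs/s)² + (-1·δp/p)²) = √(0.00234 + 0.00173 + 2.13e-05) = 0.0640
Q = 0.000135, so δQ = 0.0640 × 0.000135 = 8.65e-06.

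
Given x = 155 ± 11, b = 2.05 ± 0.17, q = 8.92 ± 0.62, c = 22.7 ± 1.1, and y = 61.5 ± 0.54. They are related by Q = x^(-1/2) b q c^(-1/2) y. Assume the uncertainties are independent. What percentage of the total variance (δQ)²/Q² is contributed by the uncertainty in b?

(δQ/Q)² = (−½·δx/x)² + (1·δb/b)² + (1·δq/q)² + (−½·δc/c)² + (1·δy/y)²
  x term: (-0.5×0.0710)² = 0.00126
  b term: (1×0.0829)² = 0.00688
  q term: (1×0.0695)² = 0.00483
  c term: (-0.5×0.0485)² = 0.000587
  y term: (1×0.00878)² = 7.71e-05
Total = 0.0136. Share from b = 0.00688/0.0136 = 0.504.

50.4%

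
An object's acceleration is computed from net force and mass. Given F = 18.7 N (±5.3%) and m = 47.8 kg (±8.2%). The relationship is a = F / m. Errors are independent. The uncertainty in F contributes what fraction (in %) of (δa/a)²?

29.5%

(δa/a)² = (1·δF/F)² + (-1·δm/m)²
  F term: (1×0.0530)² = 0.00281
  m term: (-1×0.0820)² = 0.00672
Total = 0.00953. Share from F = 0.00281/0.00953 = 0.295.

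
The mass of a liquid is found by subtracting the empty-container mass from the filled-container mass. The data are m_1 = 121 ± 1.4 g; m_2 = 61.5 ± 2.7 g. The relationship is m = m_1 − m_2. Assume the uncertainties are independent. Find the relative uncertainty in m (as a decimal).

0.0511

Each term contributes (cᵢ δxᵢ)² to (δm)²:
  (δm_1)² = 1.96;  (δm_2)² = 7.29
δm = √(9.25) = 3.04 g
m = 59.5 g, so δm/m = 3.04/59.5 = 0.0511.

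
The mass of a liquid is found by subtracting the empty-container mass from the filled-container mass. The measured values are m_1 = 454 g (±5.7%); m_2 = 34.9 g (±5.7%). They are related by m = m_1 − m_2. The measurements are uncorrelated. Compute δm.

Each term contributes (cᵢ δxᵢ)² to (δm)²:
  (δm_1)² = 670;  (δm_2)² = 3.96
δm = √(674) = 26.0 g

26.0 g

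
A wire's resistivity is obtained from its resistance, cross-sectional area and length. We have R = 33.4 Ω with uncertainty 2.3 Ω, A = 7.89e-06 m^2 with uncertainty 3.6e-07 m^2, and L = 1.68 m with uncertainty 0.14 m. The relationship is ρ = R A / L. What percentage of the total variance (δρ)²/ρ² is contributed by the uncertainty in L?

50.4%

(δρ/ρ)² = (1·δR/R)² + (1·δA/A)² + (-1·δL/L)²
  R term: (1×0.0689)² = 0.00474
  A term: (1×0.0456)² = 0.00208
  L term: (-1×0.0833)² = 0.00694
Total = 0.0138. Share from L = 0.00694/0.0138 = 0.504.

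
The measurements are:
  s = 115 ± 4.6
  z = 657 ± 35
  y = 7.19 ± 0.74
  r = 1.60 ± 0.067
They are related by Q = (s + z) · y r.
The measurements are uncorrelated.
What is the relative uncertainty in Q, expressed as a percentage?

Let u = s + z = 772. δu = √(δs² + δz²) = √(21.2 + 1220) = 35.3, so δu/u = 0.0457.
Q is then a monomial in u, y, r:
δQ/Q = √((δu/u)² + (1·δy/y)² + (1·δr/r)²) = √(0.00209 + 0.0106 + 0.00175) = 0.120

12.0%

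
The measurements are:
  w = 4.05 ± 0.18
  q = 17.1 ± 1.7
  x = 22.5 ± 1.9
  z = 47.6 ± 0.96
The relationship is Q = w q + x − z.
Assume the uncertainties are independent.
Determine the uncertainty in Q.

Let p = w·q = 69.3. δp/p = √((1·δw/w)² + (1·δq/q)²) = √(0.00198 + 0.00988) = 0.109, so δp = 7.54.
Q = p + x − z: δQ = √(δp² + δx² + δz²) = √(56.9 + 3.61 + 0.922) = 7.84

7.84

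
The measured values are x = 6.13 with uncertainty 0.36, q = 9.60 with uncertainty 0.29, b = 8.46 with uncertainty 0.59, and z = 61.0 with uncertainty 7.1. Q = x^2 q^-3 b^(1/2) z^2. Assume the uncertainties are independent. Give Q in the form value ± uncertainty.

Since Q is a product/quotient, work with relative uncertainties:
  (2·δx/x)² = (2×0.0587)² = 0.0138;  (-3·δq/q)² = (-3×0.0302)² = 0.00821;  (½·δb/b)² = (0.5×0.0697)² = 0.00122;  (2·δz/z)² = (2×0.116)² = 0.0542
δQ/Q = √(0.0774) = 0.278
Q = 460, so δQ = 0.278 × 460 = 128.

460 ± 128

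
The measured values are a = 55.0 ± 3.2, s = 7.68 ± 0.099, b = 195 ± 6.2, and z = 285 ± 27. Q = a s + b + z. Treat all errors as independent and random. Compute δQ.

Let p = a·s = 422. δp/p = √((1·δa/a)² + (1·δs/s)²) = √(0.00339 + 0.000166) = 0.0596, so δp = 25.2.
Q = p + b + z: δQ = √(δp² + δb² + δz²) = √(634 + 38.4 + 729) = 37.4

37.4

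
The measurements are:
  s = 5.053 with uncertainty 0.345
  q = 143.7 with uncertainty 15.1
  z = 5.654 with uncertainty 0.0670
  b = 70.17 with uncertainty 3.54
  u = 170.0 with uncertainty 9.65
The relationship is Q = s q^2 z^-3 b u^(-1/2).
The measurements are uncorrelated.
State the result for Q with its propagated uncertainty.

3107 ± 718

Each factor contributes (exponent × relative error)² to (δQ/Q)²:
  (1·δs/s)² = (1×0.0683)² = 0.00466;  (2·δq/q)² = (2×0.105)² = 0.0442;  (-3·δz/z)² = (-3×0.0119)² = 0.00126;  (1·δb/b)² = (1×0.0504)² = 0.00255;  (−½·δu/u)² = (-0.5×0.0568)² = 0.000806
δQ/Q = √(0.0534) = 0.231
Q = 3107, so δQ = 0.231 × 3107 = 718.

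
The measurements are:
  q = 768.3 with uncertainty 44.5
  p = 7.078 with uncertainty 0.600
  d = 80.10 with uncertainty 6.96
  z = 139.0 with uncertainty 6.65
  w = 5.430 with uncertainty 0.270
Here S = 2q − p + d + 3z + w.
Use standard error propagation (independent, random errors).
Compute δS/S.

0.0450

Sums and differences: (δS)² = Σ (cᵢ δxᵢ)².
  (2·δq)² = 7920;  (δp)² = 0.360;  (δd)² = 48.4;  (3·δz)² = 398;  (δw)² = 0.0729
δS = √(8370) = 91.5
S = 2032, so δS/S = 91.5/2032 = 0.0450.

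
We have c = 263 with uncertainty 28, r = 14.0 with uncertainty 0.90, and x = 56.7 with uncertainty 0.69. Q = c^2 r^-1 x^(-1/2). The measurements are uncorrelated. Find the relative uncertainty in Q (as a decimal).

0.223

Q is a product of powers, so relative uncertainties combine in quadrature:
  (2·δc/c)² = (2×0.106)² = 0.0453;  (-1·δr/r)² = (-1×0.0643)² = 0.00413;  (−½·δx/x)² = (-0.5×0.0122)² = 3.7e-05
δQ/Q = √(0.0495) = 0.223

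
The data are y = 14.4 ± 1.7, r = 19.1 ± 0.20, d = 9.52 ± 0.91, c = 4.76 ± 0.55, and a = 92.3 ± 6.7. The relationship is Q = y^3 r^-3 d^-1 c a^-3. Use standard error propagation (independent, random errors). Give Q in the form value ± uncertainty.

For a monomial Q ∝ y^3, r^-3, d^-1, c, a^-3, fractional errors add in quadrature:
  (3·δy/y)² = (3×0.118)² = 0.125;  (-3·δr/r)² = (-3×0.0105)² = 0.000987;  (-1·δd/d)² = (-1×0.0956)² = 0.00914;  (1·δc/c)² = (1×0.116)² = 0.0134;  (-3·δa/a)² = (-3×0.0726)² = 0.0474
δQ/Q = √(0.196) = 0.443
Q = 2.72e-07, so δQ = 0.443 × 2.72e-07 = 1.21e-07.

(2.72 ± 1.21) × 10^-7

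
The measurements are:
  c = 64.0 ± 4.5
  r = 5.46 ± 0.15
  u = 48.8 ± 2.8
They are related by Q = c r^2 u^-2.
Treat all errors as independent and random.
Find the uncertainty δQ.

0.116

Since Q is a product/quotient, work with relative uncertainties:
  (1·δc/c)² = (1×0.0703)² = 0.00494;  (2·δr/r)² = (2×0.0275)² = 0.00302;  (-2·δu/u)² = (-2×0.0574)² = 0.0132
δQ/Q = √(0.0211) = 0.145
Q = 0.801, so δQ = 0.145 × 0.801 = 0.116.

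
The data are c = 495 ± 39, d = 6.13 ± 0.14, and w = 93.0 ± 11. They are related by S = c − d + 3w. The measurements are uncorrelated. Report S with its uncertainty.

768 ± 51.1

Sums and differences: (δS)² = Σ (cᵢ δxᵢ)².
  (δc)² = 1520;  (δd)² = 0.0196;  (3·δw)² = 1090
δS = √(2610) = 51.1
S = 768.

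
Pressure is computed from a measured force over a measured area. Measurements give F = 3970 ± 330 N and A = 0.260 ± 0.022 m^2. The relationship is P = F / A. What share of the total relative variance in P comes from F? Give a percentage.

49.1%

(δP/P)² = (1·δF/F)² + (-1·δA/A)²
  F term: (1×0.0831)² = 0.00691
  A term: (-1×0.0846)² = 0.00716
Total = 0.0141. Share from F = 0.00691/0.0141 = 0.491.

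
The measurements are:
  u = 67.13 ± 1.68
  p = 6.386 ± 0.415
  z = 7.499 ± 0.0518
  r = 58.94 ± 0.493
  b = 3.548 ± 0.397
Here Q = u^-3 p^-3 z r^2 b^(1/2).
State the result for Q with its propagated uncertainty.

0.0006228 ± 0.000135

Each factor contributes (exponent × relative error)² to (δQ/Q)²:
  (-3·δu/u)² = (-3×0.0250)² = 0.00564;  (-3·δp/p)² = (-3×0.0650)² = 0.0380;  (1·δz/z)² = (1×0.00691)² = 4.77e-05;  (2·δr/r)² = (2×0.00836)² = 0.000280;  (½·δb/b)² = (0.5×0.112)² = 0.00313
δQ/Q = √(0.0471) = 0.217
Q = 0.0006228, so δQ = 0.217 × 0.0006228 = 0.000135.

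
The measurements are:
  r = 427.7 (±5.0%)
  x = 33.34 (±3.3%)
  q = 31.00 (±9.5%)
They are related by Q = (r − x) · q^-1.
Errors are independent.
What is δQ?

Let u = r − x = 394.4. δu = √(δr² + δx²) = √(457 + 1.21) = 21.4, so δu/u = 0.0543.
Q is then a monomial in u, q:
δQ/Q = √((δu/u)² + (-1·δq/q)²) = √(0.00295 + 0.00903) = 0.109
Q = 12.72, so δQ = 0.109 × 12.72 = 1.39.

1.39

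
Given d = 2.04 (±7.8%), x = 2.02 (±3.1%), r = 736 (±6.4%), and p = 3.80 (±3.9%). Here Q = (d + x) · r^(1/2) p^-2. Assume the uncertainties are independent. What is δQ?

0.719

Let u = d + x = 4.06. δu = √(δd² + δx²) = √(0.0253 + 0.00392) = 0.171, so δu/u = 0.0421.
Q is then a monomial in u, r, p:
δQ/Q = √((δu/u)² + (½·δr/r)² + (-2·δp/p)²) = √(0.00177 + 0.00102 + 0.00608) = 0.0942
Q = 7.63, so δQ = 0.0942 × 7.63 = 0.719.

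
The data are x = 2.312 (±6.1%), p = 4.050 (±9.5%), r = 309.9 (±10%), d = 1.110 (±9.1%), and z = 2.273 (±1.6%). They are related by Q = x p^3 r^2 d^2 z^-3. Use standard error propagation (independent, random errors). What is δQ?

Each factor contributes (exponent × relative error)² to (δQ/Q)²:
  (1·δx/x)² = (1×0.0610)² = 0.00372;  (3·δp/p)² = (3×0.0950)² = 0.0812;  (2·δr/r)² = (2×0.100)² = 0.0400;  (2·δd/d)² = (2×0.0910)² = 0.0331;  (-3·δz/z)² = (-3×0.0160)² = 0.00230
δQ/Q = √(0.160) = 0.400
Q = 1.548e+06, so δQ = 0.400 × 1.548e+06 = 6.2e+05.

6.2e+05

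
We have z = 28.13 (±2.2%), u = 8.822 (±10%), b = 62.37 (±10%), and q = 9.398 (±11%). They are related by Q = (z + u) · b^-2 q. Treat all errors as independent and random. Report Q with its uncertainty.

0.08927 ± 0.0205

Let w = z + u = 36.95. δw = √(δz² + δu²) = √(0.383 + 0.778) = 1.08, so δw/w = 0.0292.
Q is then a monomial in w, b, q:
δQ/Q = √((δw/w)² + (-2·δb/b)² + (1·δq/q)²) = √(0.000850 + 0.0400 + 0.0121) = 0.230
Q = 0.08927, so δQ = 0.230 × 0.08927 = 0.0205.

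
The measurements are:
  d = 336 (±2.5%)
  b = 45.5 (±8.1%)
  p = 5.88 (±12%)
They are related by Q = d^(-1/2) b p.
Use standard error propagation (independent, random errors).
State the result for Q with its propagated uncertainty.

Since Q is a product/quotient, work with relative uncertainties:
  (−½·δd/d)² = (-0.5×0.0250)² = 0.000156;  (1·δb/b)² = (1×0.0810)² = 0.00656;  (1·δp/p)² = (1×0.120)² = 0.0144
δQ/Q = √(0.0211) = 0.145
Q = 14.6, so δQ = 0.145 × 14.6 = 2.12.

14.6 ± 2.12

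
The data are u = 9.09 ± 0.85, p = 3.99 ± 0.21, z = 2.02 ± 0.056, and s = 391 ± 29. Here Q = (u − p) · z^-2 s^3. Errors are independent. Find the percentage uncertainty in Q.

28.6%

Let w = u − p = 5.10. δw = √(δu² + δp²) = √(0.722 + 0.0441) = 0.876, so δw/w = 0.172.
Q is then a monomial in w, z, s:
δQ/Q = √((δw/w)² + (-2·δz/z)² + (3·δs/s)²) = √(0.0295 + 0.00307 + 0.0495) = 0.286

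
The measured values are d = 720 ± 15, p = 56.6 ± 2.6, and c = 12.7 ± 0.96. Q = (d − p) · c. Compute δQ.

Let u = d − p = 663. δu = √(δd² + δp²) = √(225 + 6.76) = 15.2, so δu/u = 0.0229.
Q is then a monomial in u, c:
δQ/Q = √((δu/u)² + (1·δc/c)²) = √(0.000527 + 0.00571) = 0.0790
Q = 8430, so δQ = 0.0790 × 8430 = 666.

666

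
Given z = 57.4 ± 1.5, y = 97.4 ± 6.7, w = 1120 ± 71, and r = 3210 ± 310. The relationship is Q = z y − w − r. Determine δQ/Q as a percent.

Let p = z·y = 5590. δp/p = √((1·δz/z)² + (1·δy/y)²) = √(0.000683 + 0.00473) = 0.0736, so δp = 411.
Q = p − w − r: δQ = √(δp² + δw² + δr²) = √(1.69e+05 + 5040 + 96100) = 520
Q = 1260, so δQ/Q = 520/1260 = 0.412.

41.2%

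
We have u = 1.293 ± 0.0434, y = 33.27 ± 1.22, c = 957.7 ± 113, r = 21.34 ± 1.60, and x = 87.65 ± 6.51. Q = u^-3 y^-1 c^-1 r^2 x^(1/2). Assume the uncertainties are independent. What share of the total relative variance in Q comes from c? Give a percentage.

(δQ/Q)² = (-3·δu/u)² + (-1·δy/y)² + (-1·δc/c)² + (2·δr/r)² + (½·δx/x)²
  u term: (-3×0.0336)² = 0.0101
  y term: (-1×0.0367)² = 0.00134
  c term: (-1×0.118)² = 0.0139
  r term: (2×0.0750)² = 0.0225
  x term: (0.5×0.0743)² = 0.00138
Total = 0.0493. Share from c = 0.0139/0.0493 = 0.283.

28.3%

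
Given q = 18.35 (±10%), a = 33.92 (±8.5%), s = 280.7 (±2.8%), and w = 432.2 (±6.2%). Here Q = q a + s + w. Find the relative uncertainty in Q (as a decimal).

Let p = q·a = 622.4. δp/p = √((1·δq/q)² + (1·δa/a)²) = √(0.0100 + 0.00723) = 0.131, so δp = 81.7.
Q = p + s + w: δQ = √(δp² + δs² + δw²) = √(6670 + 61.8 + 718) = 86.3
Q = 1335, so δQ/Q = 86.3/1335 = 0.0647.

0.0647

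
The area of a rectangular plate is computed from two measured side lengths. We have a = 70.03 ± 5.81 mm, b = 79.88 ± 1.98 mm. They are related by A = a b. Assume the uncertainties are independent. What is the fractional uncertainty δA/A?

For a monomial A ∝ a, b, fractional errors add in quadrature:
  (1·δa/a)² = (1×0.0830)² = 0.00688;  (1·δb/b)² = (1×0.0248)² = 0.000614
δA/A = √(0.00750) = 0.0866

0.0866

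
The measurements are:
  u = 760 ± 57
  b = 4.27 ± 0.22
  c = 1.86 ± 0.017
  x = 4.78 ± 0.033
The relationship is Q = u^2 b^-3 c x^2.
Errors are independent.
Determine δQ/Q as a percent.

For a monomial Q ∝ u^2, b^-3, c, x^2, fractional errors add in quadrature:
  (2·δu/u)² = (2×0.0750)² = 0.0225;  (-3·δb/b)² = (-3×0.0515)² = 0.0239;  (1·δc/c)² = (1×0.00914)² = 8.35e-05;  (2·δx/x)² = (2×0.00690)² = 0.000191
δQ/Q = √(0.0467) = 0.216

21.6%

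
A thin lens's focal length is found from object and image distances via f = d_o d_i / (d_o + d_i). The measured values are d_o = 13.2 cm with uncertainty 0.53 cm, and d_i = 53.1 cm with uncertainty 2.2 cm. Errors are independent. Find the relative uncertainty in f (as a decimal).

∂f/∂d_o = (d_i/(d_o+d_i))² = 0.641;  ∂f/∂d_i = (d_o/(d_o+d_i))² = 0.0396
δf = √((∂f/∂d_o · δd_o)² + (∂f/∂d_i · δd_i)²) = √(0.116 + 0.00760) = 0.351 cm
f = 10.6 cm, so δf/f = 0.351/10.6 = 0.0332.

0.0332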